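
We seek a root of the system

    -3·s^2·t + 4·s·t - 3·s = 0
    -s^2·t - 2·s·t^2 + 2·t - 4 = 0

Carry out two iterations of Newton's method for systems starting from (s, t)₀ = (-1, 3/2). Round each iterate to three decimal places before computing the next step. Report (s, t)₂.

(-0.058, 1.540)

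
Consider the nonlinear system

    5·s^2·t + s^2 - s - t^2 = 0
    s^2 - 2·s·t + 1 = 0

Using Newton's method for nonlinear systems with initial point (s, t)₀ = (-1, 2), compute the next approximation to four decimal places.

(-0.7500, -0.2500)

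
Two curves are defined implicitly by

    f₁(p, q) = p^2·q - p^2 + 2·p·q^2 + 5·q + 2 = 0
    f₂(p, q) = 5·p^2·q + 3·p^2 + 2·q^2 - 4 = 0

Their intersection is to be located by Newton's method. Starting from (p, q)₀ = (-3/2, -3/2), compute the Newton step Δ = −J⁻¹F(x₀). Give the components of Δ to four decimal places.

At (-3/2, -3/2): F = (-17.8750, -9.6250).
Jacobian J = [[2·p·q - 2·p + 2·q^2, p^2 + 4·p·q + 5], [10·p·q + 6·p, 5·p^2 + 4·q]].
At the point, J = [[12.0000, 16.2500], [13.5000, 5.2500]] (det J = -156.3750).
Solving J·Δ = −F gives Δ = (0.4001, 0.8046).

(0.4001, 0.8046)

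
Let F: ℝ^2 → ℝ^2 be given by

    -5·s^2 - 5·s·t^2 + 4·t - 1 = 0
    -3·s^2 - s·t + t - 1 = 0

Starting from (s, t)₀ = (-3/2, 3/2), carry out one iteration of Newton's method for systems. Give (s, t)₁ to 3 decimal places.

At (-3/2, 3/2): F = (10.625, -4.000).
Jacobian J = [[-10·s - 5·t^2, -10·s·t + 4], [-6·s - t, -s + 1]].
At the point, J = [[3.750, 26.500], [7.500, 2.500]] (det J = -189.375).
Solving J·Δ = −F gives Δ = (0.700, -0.500).
Then the next iterate is (s, t)₁ = (-0.800, 1.000).

(-0.800, 1.000)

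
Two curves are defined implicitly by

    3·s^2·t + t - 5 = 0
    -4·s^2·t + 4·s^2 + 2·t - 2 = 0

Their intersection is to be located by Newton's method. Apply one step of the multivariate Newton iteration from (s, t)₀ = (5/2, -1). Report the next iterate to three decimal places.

(1.738, -0.326)

At (5/2, -1): F = (-24.750, 46.000).
Jacobian J = [[6·s·t, 3·s^2 + 1], [-8·s·t + 8·s, -4·s^2 + 2]].
At the point, J = [[-15.000, 19.750], [40.000, -23.000]] (det J = -445.000).
Solving J·Δ = −F gives Δ = (-0.762, 0.674).
Then the next iterate is (s, t)₁ = (1.738, -0.326).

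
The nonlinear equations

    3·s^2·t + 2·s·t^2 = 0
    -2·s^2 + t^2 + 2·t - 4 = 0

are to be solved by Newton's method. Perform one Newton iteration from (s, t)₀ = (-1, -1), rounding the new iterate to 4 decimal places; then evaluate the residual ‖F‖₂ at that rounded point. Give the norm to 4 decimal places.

5.9862

At (-1, -1): F = (-5.0000, -7.0000).
Jacobian J = [[6·s·t + 2·t^2, 3·s^2 + 4·s·t], [-4·s, 2·t + 2]].
At the point, J = [[8.0000, 7.0000], [4.0000, 0.0000]] (det J = -28.0000).
Solving J·Δ = −F gives Δ = (1.7500, -1.2857).
Then the next iterate is (s, t)₁ = (0.7500, -2.2857).
Re-evaluating at (0.7500, -2.2857): F = (3.979518, -4.471976), so ‖F‖₂ = 5.9862.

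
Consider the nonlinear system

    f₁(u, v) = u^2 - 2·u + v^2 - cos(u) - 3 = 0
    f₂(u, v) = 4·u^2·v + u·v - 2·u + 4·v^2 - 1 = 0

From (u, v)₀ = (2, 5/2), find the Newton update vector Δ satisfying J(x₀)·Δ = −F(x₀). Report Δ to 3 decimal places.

(-2.020, 0.442)

At (2, 5/2): F = (3.66615, 65.000).
Jacobian J = [[2·u + sin(u) - 2, 2·v], [8·u·v + v - 2, 4·u^2 + u + 8·v]].
At the point, J = [[2.90930, 5.000], [40.500, 38.000]] (det J = -91.94670).
Solving J·Δ = −F gives Δ = (-2.020, 0.442).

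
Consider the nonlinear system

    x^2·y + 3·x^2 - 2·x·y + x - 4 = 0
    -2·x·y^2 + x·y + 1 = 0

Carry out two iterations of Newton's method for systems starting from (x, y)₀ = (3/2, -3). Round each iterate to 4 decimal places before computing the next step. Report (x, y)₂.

At (3/2, -3): F = (6.5000, -30.5000).
Jacobian J = [[2·x·y + 6·x - 2·y + 1, x^2 - 2·x], [-2·y^2 + y, -4·x·y + x]].
At the point, J = [[7.0000, -0.7500], [-21.0000, 19.5000]] (det J = 120.7500).
Solving J·Δ = −F gives Δ = (-0.8602, 0.6377).
Then the next iterate is (x, y)₁ = (0.6398, -2.3623).
Round to (0.6398, -2.3623) and repeat: F = (-0.076362, -7.652158), J = [[6.540601, -0.870256], [-13.523223, 6.685398]].
Δ = (0.2244, 1.5984), so (x, y)₂ = (0.8642, -0.7639).

(0.8642, -0.7639)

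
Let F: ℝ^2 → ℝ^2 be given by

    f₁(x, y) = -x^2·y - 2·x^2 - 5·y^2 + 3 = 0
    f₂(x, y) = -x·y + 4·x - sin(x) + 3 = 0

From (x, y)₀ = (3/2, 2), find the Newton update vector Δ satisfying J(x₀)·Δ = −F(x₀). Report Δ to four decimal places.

(-2.4670, 0.1620)

At (3/2, 2): F = (-26.0000, 5.002505).
Jacobian J = [[-2·x·y - 4·x, -x^2 - 10·y], [-y - cos(x) + 4, -x]].
At the point, J = [[-12.0000, -22.2500], [1.929263, -1.5000]] (det J = 60.926097).
Solving J·Δ = −F gives Δ = (-2.4670, 0.1620).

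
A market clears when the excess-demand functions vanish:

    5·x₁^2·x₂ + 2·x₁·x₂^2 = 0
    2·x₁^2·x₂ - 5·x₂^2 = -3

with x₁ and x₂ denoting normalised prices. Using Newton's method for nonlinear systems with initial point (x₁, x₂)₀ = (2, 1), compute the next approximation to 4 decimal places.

(1.1940, 0.7761)

At (2, 1): F = (24.0000, 6.0000).
Jacobian J = [[10·x₁·x₂ + 2·x₂^2, 5·x₁^2 + 4·x₁·x₂], [4·x₁·x₂, 2·x₁^2 - 10·x₂]].
At the point, J = [[22.0000, 28.0000], [8.0000, -2.0000]] (det J = -268.0000).
Solving J·Δ = −F gives Δ = (-0.8060, -0.2239).
Then the next iterate is (x₁, x₂)₁ = (1.1940, 0.7761).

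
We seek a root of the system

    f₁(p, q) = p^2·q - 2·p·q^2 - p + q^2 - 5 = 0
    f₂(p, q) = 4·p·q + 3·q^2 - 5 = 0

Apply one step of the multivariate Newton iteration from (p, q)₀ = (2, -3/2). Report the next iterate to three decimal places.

(0.291, -1.493)

At (2, -3/2): F = (-19.750, -10.250).
Jacobian J = [[2·p·q - 2·q^2 - 1, p^2 - 4·p·q + 2·q], [4·q, 4·p + 6·q]].
At the point, J = [[-11.500, 13.000], [-6.000, -1.000]] (det J = 89.500).
Solving J·Δ = −F gives Δ = (-1.709, 0.007).
Then the next iterate is (p, q)₁ = (0.291, -1.493).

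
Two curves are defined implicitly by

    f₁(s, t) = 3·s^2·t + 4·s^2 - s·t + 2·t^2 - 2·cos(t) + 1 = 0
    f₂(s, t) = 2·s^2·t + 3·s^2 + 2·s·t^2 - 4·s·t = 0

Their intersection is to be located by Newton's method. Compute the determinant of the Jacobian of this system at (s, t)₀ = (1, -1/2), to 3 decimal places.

-15.767

J = [[6·s·t + 8·s - t, 3·s^2 - s + 4·t + 2·sin(t)], [4·s·t + 6·s + 2·t^2 - 4·t, 2·s^2 + 4·s·t - 4·s]].
At the point, J = [[5.500, -0.95885], [6.500, -4.000]].
det J = -15.767.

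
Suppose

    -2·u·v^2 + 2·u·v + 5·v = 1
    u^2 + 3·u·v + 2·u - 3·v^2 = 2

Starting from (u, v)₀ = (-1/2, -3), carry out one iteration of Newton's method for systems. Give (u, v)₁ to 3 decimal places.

(-0.783, -1.607)

At (-1/2, -3): F = (-4.000, -25.250).
Jacobian J = [[-2·v^2 + 2·v, -4·u·v + 2·u + 5], [2·u + 3·v + 2, 3·u - 6·v]].
At the point, J = [[-24.000, -2.000], [-8.000, 16.500]] (det J = -412.000).
Solving J·Δ = −F gives Δ = (-0.283, 1.393).
Then the next iterate is (u, v)₁ = (-0.783, -1.607).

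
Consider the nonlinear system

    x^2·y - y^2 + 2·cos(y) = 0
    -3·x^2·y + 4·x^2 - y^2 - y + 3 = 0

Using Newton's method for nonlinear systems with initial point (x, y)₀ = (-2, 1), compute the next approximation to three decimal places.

(-0.975, 1.060)

At (-2, 1): F = (4.08060, 5.000).
Jacobian J = [[2·x·y, x^2 - 2·y - 2·sin(y)], [-6·x·y + 8·x, -3·x^2 - 2·y - 1]].
At the point, J = [[-4.000, 0.31706], [-4.000, -15.000]] (det J = 61.26823).
Solving J·Δ = −F gives Δ = (1.025, 0.060).
Then the next iterate is (x, y)₁ = (-0.975, 1.060).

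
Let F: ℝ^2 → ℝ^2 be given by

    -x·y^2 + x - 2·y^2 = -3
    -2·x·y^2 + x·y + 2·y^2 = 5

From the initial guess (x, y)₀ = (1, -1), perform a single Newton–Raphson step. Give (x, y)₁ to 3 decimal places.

At (1, -1): F = (1.000, -6.000).
Jacobian J = [[-y^2 + 1, -2·x·y - 4·y], [-2·y^2 + y, -4·x·y + x + 4·y]].
At the point, J = [[0.000, 6.000], [-3.000, 1.000]] (det J = 18.000).
Solving J·Δ = −F gives Δ = (-2.056, -0.167).
Then the next iterate is (x, y)₁ = (-1.056, -1.167).

(-1.056, -1.167)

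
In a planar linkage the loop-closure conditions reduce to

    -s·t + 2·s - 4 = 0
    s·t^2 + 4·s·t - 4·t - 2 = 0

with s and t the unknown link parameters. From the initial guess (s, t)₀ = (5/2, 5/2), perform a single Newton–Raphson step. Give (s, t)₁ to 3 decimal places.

(3.315, 0.237)

At (5/2, 5/2): F = (-5.250, 28.625).
Jacobian J = [[-t + 2, -s], [t^2 + 4·t, 2·s·t + 4·s - 4]].
At the point, J = [[-0.500, -2.500], [16.250, 18.500]] (det J = 31.375).
Solving J·Δ = −F gives Δ = (0.815, -2.263).
Then the next iterate is (s, t)₁ = (3.315, 0.237).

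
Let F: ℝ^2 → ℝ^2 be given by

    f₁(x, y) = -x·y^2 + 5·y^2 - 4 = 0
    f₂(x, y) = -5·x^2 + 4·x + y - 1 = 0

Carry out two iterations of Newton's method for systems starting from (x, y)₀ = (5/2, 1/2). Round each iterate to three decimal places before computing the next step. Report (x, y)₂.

At (5/2, 1/2): F = (-3.375, -21.750).
Jacobian J = [[-y^2, -2·x·y + 10·y], [-10·x + 4, 1]].
At the point, J = [[-0.250, 2.500], [-21.000, 1.000]] (det J = 52.250).
Solving J·Δ = −F gives Δ = (-0.976, 1.252).
Then the next iterate is (x, y)₁ = (1.524, 1.752).
Round to (1.524, 1.752) and repeat: F = (6.66960, -4.76488), J = [[-3.06950, 12.17990], [-11.240, 1.000]].
Δ = (-0.483, -0.669), so (x, y)₂ = (1.041, 1.083).

(1.041, 1.083)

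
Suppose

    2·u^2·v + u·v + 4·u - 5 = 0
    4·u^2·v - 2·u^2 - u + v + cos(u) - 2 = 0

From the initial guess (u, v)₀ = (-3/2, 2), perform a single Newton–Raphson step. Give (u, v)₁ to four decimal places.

At (-3/2, 2): F = (-5.0000, 15.070737).
Jacobian J = [[4·u·v + v + 4, 2·u^2 + u], [8·u·v - 4·u - sin(u) - 1, 4·u^2 + 1]].
At the point, J = [[-6.0000, 3.0000], [-18.002505, 10.0000]] (det J = -5.992485).
Solving J·Δ = −F gives Δ = (-15.8886, -30.1105).
Then the next iterate is (u, v)₁ = (-17.3886, -28.1105).

(-17.3886, -28.1105)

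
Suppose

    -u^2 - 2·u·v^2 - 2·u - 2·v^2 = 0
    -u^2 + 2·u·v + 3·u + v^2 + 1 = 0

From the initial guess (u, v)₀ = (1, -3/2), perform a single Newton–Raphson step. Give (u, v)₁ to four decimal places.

(1.4615, -0.1731)

At (1, -3/2): F = (-12.0000, 2.2500).
Jacobian J = [[-2·u - 2·v^2 - 2, -4·u·v - 4·v], [-2·u + 2·v + 3, 2·u + 2·v]].
At the point, J = [[-8.5000, 12.0000], [-2.0000, -1.0000]] (det J = 32.5000).
Solving J·Δ = −F gives Δ = (0.4615, 1.3269).
Then the next iterate is (u, v)₁ = (1.4615, -0.1731).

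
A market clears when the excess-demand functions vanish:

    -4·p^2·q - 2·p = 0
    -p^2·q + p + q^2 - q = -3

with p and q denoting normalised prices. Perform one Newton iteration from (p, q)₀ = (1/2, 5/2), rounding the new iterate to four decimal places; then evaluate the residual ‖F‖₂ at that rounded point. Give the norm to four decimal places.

3.2365

At (1/2, 5/2): F = (-3.5000, 6.6250).
Jacobian J = [[-8·p·q - 2, -4·p^2], [-2·p·q + 1, -p^2 + 2·q - 1]].
At the point, J = [[-12.0000, -1.0000], [-1.5000, 3.7500]] (det J = -46.5000).
Solving J·Δ = −F gives Δ = (-0.1398, -1.8226).
Then the next iterate is (p, q)₁ = (0.3602, 0.6774).
Re-evaluating at (0.3602, 0.6774): F = (-1.071954, 3.053782), so ‖F‖₂ = 3.2365.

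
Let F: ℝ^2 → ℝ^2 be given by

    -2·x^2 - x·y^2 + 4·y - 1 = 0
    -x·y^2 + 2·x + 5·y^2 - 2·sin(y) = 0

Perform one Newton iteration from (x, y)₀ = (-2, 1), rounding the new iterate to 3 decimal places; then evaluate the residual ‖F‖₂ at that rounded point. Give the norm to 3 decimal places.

0.608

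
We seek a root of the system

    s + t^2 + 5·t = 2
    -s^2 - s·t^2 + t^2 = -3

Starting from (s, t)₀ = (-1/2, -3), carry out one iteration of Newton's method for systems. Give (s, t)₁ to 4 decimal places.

At (-1/2, -3): F = (-8.5000, 16.2500).
Jacobian J = [[1, 2·t + 5], [-2·s - t^2, -2·s·t + 2·t]].
At the point, J = [[1.0000, -1.0000], [-8.0000, -9.0000]] (det J = -17.0000).
Solving J·Δ = −F gives Δ = (5.4559, -3.0441).
Then the next iterate is (s, t)₁ = (4.9559, -6.0441).

(4.9559, -6.0441)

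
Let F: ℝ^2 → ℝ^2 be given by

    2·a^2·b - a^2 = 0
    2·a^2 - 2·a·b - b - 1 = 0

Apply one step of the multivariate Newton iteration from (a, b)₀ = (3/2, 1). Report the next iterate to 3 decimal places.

(1.275, 0.650)

At (3/2, 1): F = (2.250, -0.500).
Jacobian J = [[4·a·b - 2·a, 2·a^2], [4·a - 2·b, -2·a - 1]].
At the point, J = [[3.000, 4.500], [4.000, -4.000]] (det J = -30.000).
Solving J·Δ = −F gives Δ = (-0.225, -0.350).
Then the next iterate is (a, b)₁ = (1.275, 0.650).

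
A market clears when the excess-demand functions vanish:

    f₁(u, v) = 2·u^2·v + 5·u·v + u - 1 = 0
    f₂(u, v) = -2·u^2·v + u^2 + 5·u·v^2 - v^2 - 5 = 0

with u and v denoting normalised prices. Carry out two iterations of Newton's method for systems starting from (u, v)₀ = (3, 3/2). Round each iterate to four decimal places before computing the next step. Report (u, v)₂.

At (3, 3/2): F = (51.5000, 8.5000).
Jacobian J = [[4·u·v + 5·v + 1, 2·u^2 + 5·u], [-4·u·v + 2·u + 5·v^2, -2·u^2 + 10·u·v - 2·v]].
At the point, J = [[26.5000, 33.0000], [-0.7500, 24.0000]] (det J = 660.7500).
Solving J·Δ = −F gives Δ = (-1.4461, -0.3994).
Then the next iterate is (u, v)₁ = (1.5539, 1.1006).
Round to (1.5539, 1.1006) and repeat: F = (14.420041, 0.299609), J = [[13.343889, 12.598710], [2.323512, 10.071813]].
Δ = (-1.3457, 0.2807), so (u, v)₂ = (0.2082, 1.3813).

(0.2082, 1.3813)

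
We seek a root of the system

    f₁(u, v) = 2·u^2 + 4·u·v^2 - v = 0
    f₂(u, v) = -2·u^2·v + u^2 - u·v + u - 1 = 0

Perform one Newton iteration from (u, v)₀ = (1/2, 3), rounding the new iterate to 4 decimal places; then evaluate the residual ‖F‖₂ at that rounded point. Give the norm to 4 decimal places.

4.3696

At (1/2, 3): F = (15.5000, -3.2500).
Jacobian J = [[4·u + 4·v^2, 8·u·v - 1], [-4·u·v + 2·u - v + 1, -2·u^2 - u]].
At the point, J = [[38.0000, 11.0000], [-7.0000, -1.0000]] (det J = 39.0000).
Solving J·Δ = −F gives Δ = (-0.5192, 0.3846).
Then the next iterate is (u, v)₁ = (-0.0192, 3.3846).
Re-evaluating at (-0.0192, 3.3846): F = (-4.263646, -0.956342), so ‖F‖₂ = 4.3696.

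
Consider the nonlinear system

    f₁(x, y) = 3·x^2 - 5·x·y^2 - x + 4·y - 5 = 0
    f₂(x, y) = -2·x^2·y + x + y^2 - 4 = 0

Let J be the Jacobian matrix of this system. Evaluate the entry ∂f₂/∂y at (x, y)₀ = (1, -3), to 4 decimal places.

∂f₂/∂y = -2·x^2 + 2·y.
At (1, -3) this is -8.0000.

-8.0000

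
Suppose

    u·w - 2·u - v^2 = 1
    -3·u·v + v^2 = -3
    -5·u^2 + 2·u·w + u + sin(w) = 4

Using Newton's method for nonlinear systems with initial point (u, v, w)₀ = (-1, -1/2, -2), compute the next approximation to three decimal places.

At (-1, -1/2, -2): F = (2.750, 1.750, -6.90930).
Jacobian J = [[w - 2, -2·v, u], [-3·v, -3·u + 2·v, 0], [-10·u + 2·w + 1, 0, 2·u + cos(w)]].
At the point, J = [[-4.000, 1.000, -1.000], [1.500, 2.000, 0.000], [7.000, 0.000, -2.41615]] (det J = 36.95339).
Solving J·Δ = −F gives Δ = (0.619, -1.339, -1.066).
Then the next iterate is (u, v, w)₁ = (-0.381, -1.839, -3.066).

(-0.381, -1.839, -3.066)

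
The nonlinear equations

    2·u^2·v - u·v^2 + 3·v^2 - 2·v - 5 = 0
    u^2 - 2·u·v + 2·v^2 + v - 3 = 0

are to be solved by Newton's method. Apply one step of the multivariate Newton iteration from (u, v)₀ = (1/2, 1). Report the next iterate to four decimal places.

(2.2833, 1.6333)

At (1/2, 1): F = (-4.0000, -0.7500).
Jacobian J = [[4·u·v - v^2, 2·u^2 - 2·u·v + 6·v - 2], [2·u - 2·v, -2·u + 4·v + 1]].
At the point, J = [[1.0000, 3.5000], [-1.0000, 4.0000]] (det J = 7.5000).
Solving J·Δ = −F gives Δ = (1.7833, 0.6333).
Then the next iterate is (u, v)₁ = (2.2833, 1.6333).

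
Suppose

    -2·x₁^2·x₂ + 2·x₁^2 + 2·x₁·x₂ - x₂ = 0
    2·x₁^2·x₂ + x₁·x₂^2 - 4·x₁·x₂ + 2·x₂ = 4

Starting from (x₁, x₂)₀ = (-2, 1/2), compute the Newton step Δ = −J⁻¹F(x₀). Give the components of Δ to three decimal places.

At (-2, 1/2): F = (1.500, 4.500).
Jacobian J = [[-4·x₁·x₂ + 4·x₁ + 2·x₂, -2·x₁^2 + 2·x₁ - 1], [4·x₁·x₂ + x₂^2 - 4·x₂, 2·x₁^2 + 2·x₁·x₂ - 4·x₁ + 2]].
At the point, J = [[-3.000, -13.000], [-5.750, 16.000]] (det J = -122.750).
Solving J·Δ = −F gives Δ = (0.672, -0.040).

(0.672, -0.040)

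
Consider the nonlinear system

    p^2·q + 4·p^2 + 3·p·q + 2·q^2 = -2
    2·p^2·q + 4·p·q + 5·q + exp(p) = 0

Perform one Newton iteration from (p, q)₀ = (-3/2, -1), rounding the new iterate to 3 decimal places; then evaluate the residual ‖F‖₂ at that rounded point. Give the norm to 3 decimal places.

At (-3/2, -1): F = (15.250, -3.27687).
Jacobian J = [[2·p·q + 8·p + 3·q, p^2 + 3·p + 4·q], [4·p·q + 4·q + exp(p), 2·p^2 + 4·p + 5]].
At the point, J = [[-12.000, -6.250], [2.22313, 3.500]] (det J = -28.10544).
Solving J·Δ = −F gives Δ = (1.170, 0.193).
Then the next iterate is (p, q)₁ = (-0.330, -0.807).
Re-evaluating at (-0.330, -0.807): F = (4.44915, -2.42660), so ‖F‖₂ = 5.068.

5.068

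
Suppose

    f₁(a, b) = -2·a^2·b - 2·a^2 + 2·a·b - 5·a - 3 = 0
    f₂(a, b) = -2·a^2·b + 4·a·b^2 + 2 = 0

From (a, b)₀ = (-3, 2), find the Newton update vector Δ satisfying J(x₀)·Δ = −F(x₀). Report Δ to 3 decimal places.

(1.182, -0.526)

At (-3, 2): F = (-54.000, -82.000).
Jacobian J = [[-4·a·b - 4·a + 2·b - 5, -2·a^2 + 2·a], [-4·a·b + 4·b^2, -2·a^2 + 8·a·b]].
At the point, J = [[35.000, -24.000], [40.000, -66.000]] (det J = -1350.000).
Solving J·Δ = −F gives Δ = (1.182, -0.526).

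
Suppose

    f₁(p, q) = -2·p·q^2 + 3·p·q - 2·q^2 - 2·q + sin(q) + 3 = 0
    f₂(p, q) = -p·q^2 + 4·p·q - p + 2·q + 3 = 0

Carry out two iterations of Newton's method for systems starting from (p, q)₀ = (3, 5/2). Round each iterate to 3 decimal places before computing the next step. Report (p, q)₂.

At (3, 5/2): F = (-28.90153, 16.250).
Jacobian J = [[-2·q^2 + 3·q, -4·p·q + 3·p - 4·q + cos(q) - 2], [-q^2 + 4·q - 1, -2·p·q + 4·p + 2]].
At the point, J = [[-5.000, -33.80114], [2.750, -1.000]] (det J = 97.95314).
Solving J·Δ = −F gives Δ = (-5.903, 0.018).
Then the next iterate is (p, q)₁ = (-2.903, 2.518).
Round to (-2.903, 2.518) and repeat: F = (0.74997, 0.10594), J = [[-5.12665, 7.64623], [2.73168, 5.00751]].
Δ = (0.063, -0.056), so (p, q)₂ = (-2.840, 2.462).

(-2.840, 2.462)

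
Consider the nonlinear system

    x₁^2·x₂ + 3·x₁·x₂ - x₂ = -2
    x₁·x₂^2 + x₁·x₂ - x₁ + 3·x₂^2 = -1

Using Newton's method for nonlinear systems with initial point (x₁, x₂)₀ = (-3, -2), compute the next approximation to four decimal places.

(-3.1176, 1.2941)

At (-3, -2): F = (4.0000, 10.0000).
Jacobian J = [[2·x₁·x₂ + 3·x₂, x₁^2 + 3·x₁ - 1], [x₂^2 + x₂ - 1, 2·x₁·x₂ + x₁ + 6·x₂]].
At the point, J = [[6.0000, -1.0000], [1.0000, -3.0000]] (det J = -17.0000).
Solving J·Δ = −F gives Δ = (-0.1176, 3.2941).
Then the next iterate is (x₁, x₂)₁ = (-3.1176, 1.2941).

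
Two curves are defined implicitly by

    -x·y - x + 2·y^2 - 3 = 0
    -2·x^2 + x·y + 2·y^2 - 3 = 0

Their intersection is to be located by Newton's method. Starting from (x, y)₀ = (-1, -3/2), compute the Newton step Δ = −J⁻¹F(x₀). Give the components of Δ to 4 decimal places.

At (-1, -3/2): F = (1.0000, 1.0000).
Jacobian J = [[-y - 1, -x + 4·y], [-4·x + y, x + 4·y]].
At the point, J = [[0.5000, -5.0000], [2.5000, -7.0000]] (det J = 9.0000).
Solving J·Δ = −F gives Δ = (0.2222, 0.2222).

(0.2222, 0.2222)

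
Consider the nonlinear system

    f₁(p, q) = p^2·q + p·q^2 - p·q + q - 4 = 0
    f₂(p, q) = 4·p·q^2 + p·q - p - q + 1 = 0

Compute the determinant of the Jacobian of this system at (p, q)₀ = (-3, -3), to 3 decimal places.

1048.000

J = [[2·p·q + q^2 - q, p^2 + 2·p·q - p + 1], [4·q^2 + q - 1, 8·p·q + p - 1]].
At the point, J = [[30.000, 31.000], [32.000, 68.000]].
det J = 1048.000.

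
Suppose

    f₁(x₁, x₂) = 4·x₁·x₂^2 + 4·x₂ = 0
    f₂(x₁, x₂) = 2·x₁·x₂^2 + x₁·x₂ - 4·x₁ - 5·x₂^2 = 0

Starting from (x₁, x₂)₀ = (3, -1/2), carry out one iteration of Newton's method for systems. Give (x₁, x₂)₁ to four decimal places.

(-0.4667, -0.8083)

At (3, -1/2): F = (1.0000, -13.2500).
Jacobian J = [[4·x₂^2, 8·x₁·x₂ + 4], [2·x₂^2 + x₂ - 4, 4·x₁·x₂ + x₁ - 10·x₂]].
At the point, J = [[1.0000, -8.0000], [-4.0000, 2.0000]] (det J = -30.0000).
Solving J·Δ = −F gives Δ = (-3.4667, -0.3083).
Then the next iterate is (x₁, x₂)₁ = (-0.4667, -0.8083).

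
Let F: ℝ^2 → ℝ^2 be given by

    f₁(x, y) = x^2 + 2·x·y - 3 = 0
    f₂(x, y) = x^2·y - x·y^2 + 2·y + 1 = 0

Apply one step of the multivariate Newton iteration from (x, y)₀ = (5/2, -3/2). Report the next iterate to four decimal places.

(2.2749, -0.5600)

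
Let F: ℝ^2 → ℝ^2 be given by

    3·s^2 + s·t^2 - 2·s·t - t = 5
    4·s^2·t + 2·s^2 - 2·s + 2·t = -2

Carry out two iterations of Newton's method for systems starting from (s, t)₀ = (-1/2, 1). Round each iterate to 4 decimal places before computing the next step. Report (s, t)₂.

At (-1/2, 1): F = (-4.7500, 6.5000).
Jacobian J = [[6·s + t^2 - 2·t, 2·s·t - 2·s - 1], [8·s·t + 4·s - 2, 4·s^2 + 2]].
At the point, J = [[-4.0000, -1.0000], [-8.0000, 3.0000]] (det J = -20.0000).
Solving J·Δ = −F gives Δ = (-0.3875, -3.2000).
Then the next iterate is (s, t)₁ = (-0.8875, -2.2000).
Round to (-0.8875, -2.2000) and repeat: F = (-8.637531, -5.981063), J = [[3.9150, 4.6800], [10.0700, 5.150625]].
Δ = (-0.6119, 2.3575), so (s, t)₂ = (-1.4994, 0.1575).

(-1.4994, 0.1575)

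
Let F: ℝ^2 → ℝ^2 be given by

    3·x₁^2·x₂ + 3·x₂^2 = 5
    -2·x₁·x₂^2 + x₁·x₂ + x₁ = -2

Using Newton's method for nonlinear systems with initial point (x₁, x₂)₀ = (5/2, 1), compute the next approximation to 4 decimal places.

At (5/2, 1): F = (16.7500, 2.0000).
Jacobian J = [[6·x₁·x₂, 3·x₁^2 + 6·x₂], [-2·x₂^2 + x₂ + 1, -4·x₁·x₂ + x₁]].
At the point, J = [[15.0000, 24.7500], [0.0000, -7.5000]] (det J = -112.5000).
Solving J·Δ = −F gives Δ = (-1.5567, 0.2667).
Then the next iterate is (x₁, x₂)₁ = (0.9433, 1.2667).

(0.9433, 1.2667)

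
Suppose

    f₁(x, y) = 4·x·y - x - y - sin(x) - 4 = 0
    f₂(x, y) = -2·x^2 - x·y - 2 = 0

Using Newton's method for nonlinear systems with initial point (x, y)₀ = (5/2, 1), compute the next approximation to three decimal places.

(0.844, 1.488)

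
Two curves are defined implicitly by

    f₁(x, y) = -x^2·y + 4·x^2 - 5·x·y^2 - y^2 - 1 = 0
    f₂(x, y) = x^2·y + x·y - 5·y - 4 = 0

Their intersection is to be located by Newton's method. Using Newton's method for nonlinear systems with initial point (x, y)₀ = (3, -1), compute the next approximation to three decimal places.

(1.664, -0.765)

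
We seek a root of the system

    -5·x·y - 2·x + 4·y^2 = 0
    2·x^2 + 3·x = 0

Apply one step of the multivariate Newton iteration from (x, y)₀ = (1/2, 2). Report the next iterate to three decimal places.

At (1/2, 2): F = (10.000, 2.000).
Jacobian J = [[-5·y - 2, -5·x + 8·y], [4·x + 3, 0]].
At the point, J = [[-12.000, 13.500], [5.000, 0.000]] (det J = -67.500).
Solving J·Δ = −F gives Δ = (-0.400, -1.096).
Then the next iterate is (x, y)₁ = (0.100, 0.904).

(0.100, 0.904)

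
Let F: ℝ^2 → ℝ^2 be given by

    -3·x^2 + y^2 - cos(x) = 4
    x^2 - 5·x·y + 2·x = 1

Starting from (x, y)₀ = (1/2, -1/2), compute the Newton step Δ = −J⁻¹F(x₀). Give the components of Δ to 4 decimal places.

(-1.2663, -2.1858)

At (1/2, -1/2): F = (-5.377583, 1.5000).
Jacobian J = [[-6·x + sin(x), 2·y], [2·x - 5·y + 2, -5·x]].
At the point, J = [[-2.520574, -1.0000], [5.5000, -2.5000]] (det J = 11.801436).
Solving J·Δ = −F gives Δ = (-1.2663, -2.1858).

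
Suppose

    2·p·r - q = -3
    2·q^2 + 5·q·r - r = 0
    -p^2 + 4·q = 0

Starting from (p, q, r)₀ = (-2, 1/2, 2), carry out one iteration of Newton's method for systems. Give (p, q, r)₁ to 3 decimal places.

(-1.284, 0.284, 1.395)

At (-2, 1/2, 2): F = (-5.500, 3.500, -2.000).
Jacobian J = [[2·r, -1, 2·p], [0, 4·q + 5·r, 5·q - 1], [-2·p, 4, 0]].
At the point, J = [[4.000, -1.000, -4.000], [0.000, 12.000, 1.500], [4.000, 4.000, 0.000]] (det J = 162.000).
Solving J·Δ = −F gives Δ = (0.716, -0.216, -0.605).
Then the next iterate is (p, q, r)₁ = (-1.284, 0.284, 1.395).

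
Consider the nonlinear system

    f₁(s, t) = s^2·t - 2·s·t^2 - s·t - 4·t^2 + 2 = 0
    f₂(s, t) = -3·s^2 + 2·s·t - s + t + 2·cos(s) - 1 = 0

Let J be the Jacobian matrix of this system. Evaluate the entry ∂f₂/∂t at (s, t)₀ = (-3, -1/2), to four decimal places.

-5.0000

∂f₂/∂t = 2·s + 1.
At (-3, -1/2) this is -5.0000.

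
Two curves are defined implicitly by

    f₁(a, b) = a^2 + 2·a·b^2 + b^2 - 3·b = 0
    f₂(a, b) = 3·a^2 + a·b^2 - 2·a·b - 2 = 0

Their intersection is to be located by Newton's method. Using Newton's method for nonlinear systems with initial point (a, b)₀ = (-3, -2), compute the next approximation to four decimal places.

(-2.4806, -1.7670)

At (-3, -2): F = (-5.0000, 1.0000).
Jacobian J = [[2·a + 2·b^2, 4·a·b + 2·b - 3], [6·a + b^2 - 2·b, 2·a·b - 2·a]].
At the point, J = [[2.0000, 17.0000], [-10.0000, 18.0000]] (det J = 206.0000).
Solving J·Δ = −F gives Δ = (0.5194, 0.2330).
Then the next iterate is (a, b)₁ = (-2.4806, -1.7670).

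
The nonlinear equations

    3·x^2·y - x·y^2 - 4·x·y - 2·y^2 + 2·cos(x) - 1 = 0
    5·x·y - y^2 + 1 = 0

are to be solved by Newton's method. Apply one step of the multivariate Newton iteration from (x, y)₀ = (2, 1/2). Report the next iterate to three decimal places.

At (2, 1/2): F = (-0.83229, 5.750).
Jacobian J = [[6·x·y - y^2 - 4·y - 2·sin(x), 3·x^2 - 2·x·y - 4·x - 4·y], [5·y, 5·x - 2·y]].
At the point, J = [[1.93141, 0.000], [2.500, 9.000]] (det J = 17.38265).
Solving J·Δ = −F gives Δ = (0.431, -0.759).
Then the next iterate is (x, y)₁ = (2.431, -0.259).

(2.431, -0.259)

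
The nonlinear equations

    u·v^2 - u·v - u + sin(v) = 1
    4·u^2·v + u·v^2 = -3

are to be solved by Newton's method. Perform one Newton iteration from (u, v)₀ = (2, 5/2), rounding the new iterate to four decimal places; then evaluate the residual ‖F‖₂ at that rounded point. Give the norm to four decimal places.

16.0814

At (2, 5/2): F = (5.098472, 55.5000).
Jacobian J = [[v^2 - v - 1, 2·u·v - u + cos(v)], [8·u·v + v^2, 4·u^2 + 2·u·v]].
At the point, J = [[2.7500, 7.198856], [46.2500, 26.0000]] (det J = -261.447108).
Solving J·Δ = −F gives Δ = (-1.0211, -0.3181).
Then the next iterate is (u, v)₁ = (0.9789, 2.1819).
Re-evaluating at (0.9789, 2.1819): F = (1.364490, 16.023418), so ‖F‖₂ = 16.0814.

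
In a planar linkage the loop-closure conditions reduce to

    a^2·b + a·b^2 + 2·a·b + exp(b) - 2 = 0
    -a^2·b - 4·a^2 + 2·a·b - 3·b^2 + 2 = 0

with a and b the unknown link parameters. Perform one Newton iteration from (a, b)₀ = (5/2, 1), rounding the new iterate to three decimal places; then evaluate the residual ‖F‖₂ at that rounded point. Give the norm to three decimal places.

At (5/2, 1): F = (14.46828, -27.250).
Jacobian J = [[2·a·b + b^2 + 2·b, a^2 + 2·a·b + 2·a + exp(b)], [-2·a·b - 8·a + 2·b, -a^2 + 2·a - 6·b]].
At the point, J = [[8.000, 18.96828], [-23.000, -7.250]] (det J = 378.27048).
Solving J·Δ = −F gives Δ = (-1.089, -0.303).
Then the next iterate is (a, b)₁ = (1.411, 0.697).
Re-evaluating at (1.411, 0.697): F = (4.04780, -6.84185), so ‖F‖₂ = 7.950.

7.950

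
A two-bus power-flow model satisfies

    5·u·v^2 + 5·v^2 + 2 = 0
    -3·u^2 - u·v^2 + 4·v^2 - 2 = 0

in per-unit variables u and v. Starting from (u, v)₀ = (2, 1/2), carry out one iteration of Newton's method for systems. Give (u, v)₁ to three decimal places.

At (2, 1/2): F = (5.750, -13.500).
Jacobian J = [[5·v^2, 10·u·v + 10·v], [-6·u - v^2, -2·u·v + 8·v]].
At the point, J = [[1.250, 15.000], [-12.250, 2.000]] (det J = 186.250).
Solving J·Δ = −F gives Δ = (-1.149, -0.288).
Then the next iterate is (u, v)₁ = (0.851, 0.212).

(0.851, 0.212)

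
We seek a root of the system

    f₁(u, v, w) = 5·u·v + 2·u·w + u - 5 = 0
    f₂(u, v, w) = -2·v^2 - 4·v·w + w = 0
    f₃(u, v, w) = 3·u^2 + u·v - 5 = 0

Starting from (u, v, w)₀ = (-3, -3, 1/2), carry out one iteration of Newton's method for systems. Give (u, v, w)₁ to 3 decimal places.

(-1.683, -1.886, 0.527)

At (-3, -3, 1/2): F = (34.000, -11.500, 31.000).
Jacobian J = [[5·v + 2·w + 1, 5·u, 2·u], [0, -4·v - 4·w, -4·v + 1], [6·u + v, u, 0]].
At the point, J = [[-13.000, -15.000, -6.000], [0.000, 10.000, 13.000], [-21.000, -3.000, 0.000]] (det J = 2328.000).
Solving J·Δ = −F gives Δ = (1.317, 1.114, 0.027).
Then the next iterate is (u, v, w)₁ = (-1.683, -1.886, 0.527).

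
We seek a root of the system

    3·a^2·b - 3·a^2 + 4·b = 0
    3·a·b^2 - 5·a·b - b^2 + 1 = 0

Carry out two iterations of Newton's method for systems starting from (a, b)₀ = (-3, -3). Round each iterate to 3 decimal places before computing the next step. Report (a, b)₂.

(-0.957, -1.227)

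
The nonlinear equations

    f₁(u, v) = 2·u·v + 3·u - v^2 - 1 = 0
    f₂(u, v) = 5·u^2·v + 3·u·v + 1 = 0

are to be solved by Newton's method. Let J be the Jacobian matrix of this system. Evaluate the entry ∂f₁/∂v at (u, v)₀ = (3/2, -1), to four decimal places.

5.0000

∂f₁/∂v = 2·u - 2·v.
At (3/2, -1) this is 5.0000.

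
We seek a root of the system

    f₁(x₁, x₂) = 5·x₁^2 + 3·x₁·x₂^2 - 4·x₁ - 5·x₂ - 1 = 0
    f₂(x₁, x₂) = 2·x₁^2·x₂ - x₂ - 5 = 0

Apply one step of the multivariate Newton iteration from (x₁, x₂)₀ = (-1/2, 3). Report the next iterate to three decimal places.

(-1.337, 0.048)

At (-1/2, 3): F = (-26.250, -6.500).
Jacobian J = [[10·x₁ + 3·x₂^2 - 4, 6·x₁·x₂ - 5], [4·x₁·x₂, 2·x₁^2 - 1]].
At the point, J = [[18.000, -14.000], [-6.000, -0.500]] (det J = -93.000).
Solving J·Δ = −F gives Δ = (-0.837, -2.952).
Then the next iterate is (x₁, x₂)₁ = (-1.337, 0.048).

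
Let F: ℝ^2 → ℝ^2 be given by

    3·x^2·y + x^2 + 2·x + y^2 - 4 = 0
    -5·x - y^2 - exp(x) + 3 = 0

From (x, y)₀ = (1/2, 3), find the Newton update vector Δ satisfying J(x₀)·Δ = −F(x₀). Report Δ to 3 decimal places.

At (1/2, 3): F = (8.500, -10.14872).
Jacobian J = [[6·x·y + 2·x + 2, 3·x^2 + 2·y], [-exp(x) - 5, -2·y]].
At the point, J = [[12.000, 6.750], [-6.64872, -6.000]] (det J = -27.12113).
Solving J·Δ = −F gives Δ = (0.645, -2.407).

(0.645, -2.407)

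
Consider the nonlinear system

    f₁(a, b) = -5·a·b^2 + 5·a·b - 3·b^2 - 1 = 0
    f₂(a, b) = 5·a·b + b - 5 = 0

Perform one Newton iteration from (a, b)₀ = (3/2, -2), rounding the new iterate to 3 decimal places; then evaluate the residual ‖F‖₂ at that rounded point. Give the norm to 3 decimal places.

21.295

At (3/2, -2): F = (-58.000, -22.000).
Jacobian J = [[-5·b^2 + 5·b, -10·a·b + 5·a - 6·b], [5·b, 5·a + 1]].
At the point, J = [[-30.000, 49.500], [-10.000, 8.500]] (det J = 240.000).
Solving J·Δ = −F gives Δ = (-2.483, -0.333).
Then the next iterate is (a, b)₁ = (-0.983, -2.333).
Re-evaluating at (-0.983, -2.333): F = (20.88983, 4.13370), so ‖F‖₂ = 21.295.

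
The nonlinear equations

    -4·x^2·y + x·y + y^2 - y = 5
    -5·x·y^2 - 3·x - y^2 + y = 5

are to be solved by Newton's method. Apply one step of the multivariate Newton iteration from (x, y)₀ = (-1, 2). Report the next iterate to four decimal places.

At (-1, 2): F = (-13.0000, 16.0000).
Jacobian J = [[-8·x·y + y, -4·x^2 + x + 2·y - 1], [-5·y^2 - 3, -10·x·y - 2·y + 1]].
At the point, J = [[18.0000, -2.0000], [-23.0000, 17.0000]] (det J = 260.0000).
Solving J·Δ = −F gives Δ = (0.7269, 0.0423).
Then the next iterate is (x, y)₁ = (-0.2731, 2.0423).

(-0.2731, 2.0423)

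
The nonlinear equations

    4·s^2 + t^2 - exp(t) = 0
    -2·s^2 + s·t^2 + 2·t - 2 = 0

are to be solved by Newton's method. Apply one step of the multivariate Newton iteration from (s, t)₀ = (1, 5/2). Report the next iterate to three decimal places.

At (1, 5/2): F = (-1.93249, 7.250).
Jacobian J = [[8·s, 2·t - exp(t)], [-4·s + t^2, 2·s·t + 2]].
At the point, J = [[8.000, -7.18249], [2.250, 7.000]] (det J = 72.16061).
Solving J·Δ = −F gives Δ = (-0.534, -0.864).
Then the next iterate is (s, t)₁ = (0.466, 1.636).

(0.466, 1.636)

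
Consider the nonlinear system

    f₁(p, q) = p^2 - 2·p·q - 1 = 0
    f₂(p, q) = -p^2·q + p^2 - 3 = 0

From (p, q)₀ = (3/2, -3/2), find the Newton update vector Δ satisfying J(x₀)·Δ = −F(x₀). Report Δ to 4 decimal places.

(0.5625, 3.0417)

At (3/2, -3/2): F = (5.7500, 2.6250).
Jacobian J = [[2·p - 2·q, -2·p], [-2·p·q + 2·p, -p^2]].
At the point, J = [[6.0000, -3.0000], [7.5000, -2.2500]] (det J = 9.0000).
Solving J·Δ = −F gives Δ = (0.5625, 3.0417).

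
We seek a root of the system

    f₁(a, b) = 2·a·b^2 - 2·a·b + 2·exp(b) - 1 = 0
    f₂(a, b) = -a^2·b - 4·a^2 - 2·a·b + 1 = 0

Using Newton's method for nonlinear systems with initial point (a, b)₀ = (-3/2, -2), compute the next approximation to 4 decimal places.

At (-3/2, -2): F = (-18.729329, -9.5000).
Jacobian J = [[2·b^2 - 2·b, 4·a·b - 2·a + 2·exp(b)], [-2·a·b - 8·a - 2·b, -a^2 - 2·a]].
At the point, J = [[12.0000, 15.270671], [10.0000, 0.7500]] (det J = -143.706706).
Solving J·Δ = −F gives Δ = (0.9117, 0.5100).
Then the next iterate is (a, b)₁ = (-0.5883, -1.4900).

(-0.5883, -1.4900)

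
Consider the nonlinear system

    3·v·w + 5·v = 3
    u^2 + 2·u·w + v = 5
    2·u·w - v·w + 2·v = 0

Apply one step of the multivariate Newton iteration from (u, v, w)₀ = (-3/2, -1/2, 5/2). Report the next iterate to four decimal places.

(-1.8966, -0.2101, -1.2511)

At (-3/2, -1/2, 5/2): F = (-9.2500, -10.7500, -7.2500).
Jacobian J = [[0, 3·w + 5, 3·v], [2·u + 2·w, 1, 2·u], [2·w, -w + 2, 2·u - v]].
At the point, J = [[0.0000, 12.5000, -1.5000], [2.0000, 1.0000, -3.0000], [5.0000, -0.5000, -2.5000]] (det J = -116.0000).
Solving J·Δ = −F gives Δ = (-0.3966, 0.2899, -3.7511).
Then the next iterate is (u, v, w)₁ = (-1.8966, -0.2101, -1.2511).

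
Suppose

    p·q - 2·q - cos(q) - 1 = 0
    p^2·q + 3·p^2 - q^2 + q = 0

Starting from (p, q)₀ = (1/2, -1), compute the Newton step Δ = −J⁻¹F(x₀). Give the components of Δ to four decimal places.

At (1/2, -1): F = (-0.040302, -1.5000).
Jacobian J = [[q, p + sin(q) - 2], [2·p·q + 6·p, p^2 - 2·q + 1]].
At the point, J = [[-1.0000, -2.341471], [2.0000, 3.2500]] (det J = 1.432942).
Solving J·Δ = −F gives Δ = (2.5425, -1.1030).

(2.5425, -1.1030)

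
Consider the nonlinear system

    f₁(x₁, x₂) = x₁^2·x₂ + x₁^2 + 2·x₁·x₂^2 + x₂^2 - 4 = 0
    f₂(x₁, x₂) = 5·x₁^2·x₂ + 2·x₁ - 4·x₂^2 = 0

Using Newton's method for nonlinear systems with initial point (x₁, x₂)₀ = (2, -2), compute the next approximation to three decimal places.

At (2, -2): F = (12.000, -52.000).
Jacobian J = [[2·x₁·x₂ + 2·x₁ + 2·x₂^2, x₁^2 + 4·x₁·x₂ + 2·x₂], [10·x₁·x₂ + 2, 5·x₁^2 - 8·x₂]].
At the point, J = [[4.000, -16.000], [-38.000, 36.000]] (det J = -464.000).
Solving J·Δ = −F gives Δ = (-0.862, 0.534).
Then the next iterate is (x₁, x₂)₁ = (1.138, -1.466).

(1.138, -1.466)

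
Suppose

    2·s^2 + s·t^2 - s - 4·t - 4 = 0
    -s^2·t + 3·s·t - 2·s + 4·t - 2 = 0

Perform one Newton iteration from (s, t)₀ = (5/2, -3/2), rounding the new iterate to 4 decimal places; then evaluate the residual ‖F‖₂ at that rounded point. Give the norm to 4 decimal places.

At (5/2, -3/2): F = (17.6250, -14.8750).
Jacobian J = [[4·s + t^2 - 1, 2·s·t - 4], [-2·s·t + 3·t - 2, -s^2 + 3·s + 4]].
At the point, J = [[11.2500, -11.5000], [1.0000, 5.2500]] (det J = 70.5625).
Solving J·Δ = −F gives Δ = (1.1129, 2.6213).
Then the next iterate is (s, t)₁ = (3.6129, 1.1213).
Re-evaluating at (3.6129, 1.1213): F = (18.550541, -7.223547), so ‖F‖₂ = 19.9073.

19.9073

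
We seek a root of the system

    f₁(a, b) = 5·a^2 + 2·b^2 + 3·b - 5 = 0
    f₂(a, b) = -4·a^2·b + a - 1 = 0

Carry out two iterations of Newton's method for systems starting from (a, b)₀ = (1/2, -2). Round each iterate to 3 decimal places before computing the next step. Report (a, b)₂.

At (1/2, -2): F = (-1.750, 1.500).
Jacobian J = [[10·a, 4·b + 3], [-8·a·b + 1, -4·a^2]].
At the point, J = [[5.000, -5.000], [9.000, -1.000]] (det J = 40.000).
Solving J·Δ = −F gives Δ = (-0.231, -0.581).
Then the next iterate is (a, b)₁ = (0.269, -2.581).
Round to (0.269, -2.581) and repeat: F = (0.94193, 0.01605), J = [[2.690, -7.324], [6.55431, -0.28944]].
Δ = (0.003, 0.130), so (a, b)₂ = (0.272, -2.451).

(0.272, -2.451)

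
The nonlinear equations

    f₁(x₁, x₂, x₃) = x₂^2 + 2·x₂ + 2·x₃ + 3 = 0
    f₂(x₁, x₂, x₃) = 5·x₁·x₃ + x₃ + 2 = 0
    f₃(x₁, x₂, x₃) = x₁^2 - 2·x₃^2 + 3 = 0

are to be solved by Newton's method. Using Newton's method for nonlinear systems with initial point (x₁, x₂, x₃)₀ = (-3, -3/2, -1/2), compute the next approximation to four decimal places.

At (-3, -3/2, -1/2): F = (1.2500, 9.0000, 11.5000).
Jacobian J = [[0, 2·x₂ + 2, 2], [5·x₃, 0, 5·x₁ + 1], [2·x₁, 0, -4·x₃]].
At the point, J = [[0.0000, -1.0000, 2.0000], [-2.5000, 0.0000, -14.0000], [-6.0000, 0.0000, 2.0000]] (det J = -89.0000).
Solving J·Δ = −F gives Δ = (2.0112, 1.8174, 0.2837).
Then the next iterate is (x₁, x₂, x₃)₁ = (-0.9888, 0.3174, -0.2163).

(-0.9888, 0.3174, -0.2163)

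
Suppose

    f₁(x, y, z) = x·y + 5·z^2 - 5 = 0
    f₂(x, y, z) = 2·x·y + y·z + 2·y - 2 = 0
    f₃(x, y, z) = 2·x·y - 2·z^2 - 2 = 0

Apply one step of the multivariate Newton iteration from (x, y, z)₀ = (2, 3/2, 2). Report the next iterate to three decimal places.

At (2, 3/2, 2): F = (18.000, 10.000, -4.000).
Jacobian J = [[y, x, 10·z], [2·y, 2·x + z + 2, y], [2·y, 2·x, -4·z]].
At the point, J = [[1.500, 2.000, 20.000], [3.000, 8.000, 1.500], [3.000, 4.000, -8.000]] (det J = -288.000).
Solving J·Δ = −F gives Δ = (1.139, -1.521, -0.833).
Then the next iterate is (x, y, z)₁ = (3.139, -0.021, 1.167).

(3.139, -0.021, 1.167)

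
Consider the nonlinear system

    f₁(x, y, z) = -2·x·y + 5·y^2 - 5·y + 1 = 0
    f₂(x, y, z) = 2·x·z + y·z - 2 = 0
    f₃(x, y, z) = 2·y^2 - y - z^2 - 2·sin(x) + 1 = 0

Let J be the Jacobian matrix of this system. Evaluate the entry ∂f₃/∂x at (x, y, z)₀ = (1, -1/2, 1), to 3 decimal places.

-1.081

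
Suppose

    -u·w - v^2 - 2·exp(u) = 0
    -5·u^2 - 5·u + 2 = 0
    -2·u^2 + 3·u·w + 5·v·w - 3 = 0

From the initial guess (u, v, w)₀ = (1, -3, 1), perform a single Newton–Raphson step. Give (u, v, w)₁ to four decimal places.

At (1, -3, 1): F = (-15.436564, -8.0000, -17.0000).
Jacobian J = [[-w - 2·exp(u), -2·v, -u], [-10·u - 5, 0, 0], [-4·u + 3·w, 5·w, 3·u + 5·v]].
At the point, J = [[-6.436564, 6.0000, -1.0000], [-15.0000, 0.0000, 0.0000], [-1.0000, 5.0000, -12.0000]] (det J = -1005.0000).
Solving J·Δ = −F gives Δ = (-0.5333, 1.9042, -0.5788).
Then the next iterate is (u, v, w)₁ = (0.4667, -1.0958, 0.4212).

(0.4667, -1.0958, 0.4212)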